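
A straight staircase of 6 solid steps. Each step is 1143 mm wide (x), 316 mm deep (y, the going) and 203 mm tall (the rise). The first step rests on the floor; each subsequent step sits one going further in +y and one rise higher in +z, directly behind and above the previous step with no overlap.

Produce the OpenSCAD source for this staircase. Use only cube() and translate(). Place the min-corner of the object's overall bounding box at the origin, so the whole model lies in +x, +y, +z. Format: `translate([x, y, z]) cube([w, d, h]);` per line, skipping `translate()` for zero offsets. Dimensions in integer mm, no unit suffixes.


cube([1143, 316, 203]);
translate([0, 316, 203]) cube([1143, 316, 203]);
translate([0, 632, 406]) cube([1143, 316, 203]);
translate([0, 948, 609]) cube([1143, 316, 203]);
translate([0, 1264, 812]) cube([1143, 316, 203]);
translate([0, 1580, 1015]) cube([1143, 316, 203]);


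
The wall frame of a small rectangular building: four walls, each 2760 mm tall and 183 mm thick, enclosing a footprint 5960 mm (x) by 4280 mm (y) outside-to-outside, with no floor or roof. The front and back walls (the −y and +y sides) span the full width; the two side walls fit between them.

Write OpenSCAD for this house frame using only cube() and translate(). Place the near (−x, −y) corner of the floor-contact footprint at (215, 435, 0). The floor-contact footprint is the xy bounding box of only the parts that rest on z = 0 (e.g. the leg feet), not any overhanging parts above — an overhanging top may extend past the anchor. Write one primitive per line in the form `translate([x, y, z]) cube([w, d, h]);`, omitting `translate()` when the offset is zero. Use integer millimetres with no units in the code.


translate([215, 435, 0]) cube([5960, 183, 2760]);
translate([215, 4532, 0]) cube([5960, 183, 2760]);
translate([215, 618, 0]) cube([183, 3914, 2760]);
translate([5992, 618, 0]) cube([183, 3914, 2760]);


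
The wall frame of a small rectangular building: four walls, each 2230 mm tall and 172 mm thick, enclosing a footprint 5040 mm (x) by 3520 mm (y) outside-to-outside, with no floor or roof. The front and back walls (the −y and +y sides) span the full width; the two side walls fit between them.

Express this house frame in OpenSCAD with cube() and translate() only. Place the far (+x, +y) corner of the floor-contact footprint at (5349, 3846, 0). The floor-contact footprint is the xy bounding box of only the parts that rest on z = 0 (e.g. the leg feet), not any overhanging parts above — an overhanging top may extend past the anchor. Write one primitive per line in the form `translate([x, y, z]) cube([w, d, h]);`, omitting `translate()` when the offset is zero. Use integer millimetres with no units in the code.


translate([309, 326, 0]) cube([5040, 172, 2230]);
translate([309, 3674, 0]) cube([5040, 172, 2230]);
translate([309, 498, 0]) cube([172, 3176, 2230]);
translate([5177, 498, 0]) cube([172, 3176, 2230]);


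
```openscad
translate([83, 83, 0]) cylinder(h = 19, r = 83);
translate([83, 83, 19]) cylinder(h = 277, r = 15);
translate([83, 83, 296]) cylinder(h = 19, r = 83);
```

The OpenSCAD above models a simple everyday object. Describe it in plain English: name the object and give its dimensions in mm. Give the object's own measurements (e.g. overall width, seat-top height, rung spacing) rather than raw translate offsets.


A spool: two coaxial disc flanges of radius 83 mm and thickness 19 mm, joined by a core cylinder of radius 15 mm and height 277 mm. The lower flange rests on z = 0 and the three cylinders share a vertical axis.


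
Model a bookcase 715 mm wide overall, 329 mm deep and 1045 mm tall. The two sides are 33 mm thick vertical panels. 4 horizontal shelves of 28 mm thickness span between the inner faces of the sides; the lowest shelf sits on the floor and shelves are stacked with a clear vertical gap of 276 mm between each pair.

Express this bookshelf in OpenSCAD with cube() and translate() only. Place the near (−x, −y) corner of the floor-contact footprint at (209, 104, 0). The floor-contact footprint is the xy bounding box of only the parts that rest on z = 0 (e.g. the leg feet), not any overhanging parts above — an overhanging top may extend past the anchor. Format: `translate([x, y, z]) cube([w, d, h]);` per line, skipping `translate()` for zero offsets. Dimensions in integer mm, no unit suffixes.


translate([209, 104, 0]) cube([33, 329, 1045]);
translate([891, 104, 0]) cube([33, 329, 1045]);
translate([242, 104, 0]) cube([649, 329, 28]);
translate([242, 104, 304]) cube([649, 329, 28]);
translate([242, 104, 608]) cube([649, 329, 28]);
translate([242, 104, 912]) cube([649, 329, 28]);


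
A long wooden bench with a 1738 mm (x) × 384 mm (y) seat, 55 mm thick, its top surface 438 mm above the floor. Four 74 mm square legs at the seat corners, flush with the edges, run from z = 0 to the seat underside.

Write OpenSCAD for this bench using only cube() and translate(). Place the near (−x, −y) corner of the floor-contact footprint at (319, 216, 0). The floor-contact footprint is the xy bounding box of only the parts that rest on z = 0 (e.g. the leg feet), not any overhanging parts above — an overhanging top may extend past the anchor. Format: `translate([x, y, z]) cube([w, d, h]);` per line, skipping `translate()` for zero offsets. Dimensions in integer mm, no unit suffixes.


translate([319, 216, 383]) cube([1738, 384, 55]);
translate([319, 216, 0]) cube([74, 74, 383]);
translate([319, 526, 0]) cube([74, 74, 383]);
translate([1983, 216, 0]) cube([74, 74, 383]);
translate([1983, 526, 0]) cube([74, 74, 383]);


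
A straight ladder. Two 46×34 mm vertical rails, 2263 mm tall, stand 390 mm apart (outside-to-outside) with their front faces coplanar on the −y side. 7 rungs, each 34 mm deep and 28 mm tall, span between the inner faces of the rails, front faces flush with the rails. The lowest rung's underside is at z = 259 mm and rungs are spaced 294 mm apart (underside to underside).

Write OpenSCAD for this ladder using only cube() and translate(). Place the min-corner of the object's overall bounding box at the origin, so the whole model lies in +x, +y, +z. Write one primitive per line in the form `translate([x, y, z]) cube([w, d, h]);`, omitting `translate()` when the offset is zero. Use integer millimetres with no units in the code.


cube([46, 34, 2263]);
translate([344, 0, 0]) cube([46, 34, 2263]);
translate([46, 0, 259]) cube([298, 34, 28]);
translate([46, 0, 553]) cube([298, 34, 28]);
translate([46, 0, 847]) cube([298, 34, 28]);
translate([46, 0, 1141]) cube([298, 34, 28]);
translate([46, 0, 1435]) cube([298, 34, 28]);
translate([46, 0, 1729]) cube([298, 34, 28]);
translate([46, 0, 2023]) cube([298, 34, 28]);


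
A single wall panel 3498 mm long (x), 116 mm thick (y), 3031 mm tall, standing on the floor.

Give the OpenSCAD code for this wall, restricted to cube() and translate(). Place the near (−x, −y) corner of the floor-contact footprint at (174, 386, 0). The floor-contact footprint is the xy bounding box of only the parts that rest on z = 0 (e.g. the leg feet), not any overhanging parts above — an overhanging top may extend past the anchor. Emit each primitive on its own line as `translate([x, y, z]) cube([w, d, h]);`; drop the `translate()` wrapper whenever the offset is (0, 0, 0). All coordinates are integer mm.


translate([174, 386, 0]) cube([3498, 116, 3031]);


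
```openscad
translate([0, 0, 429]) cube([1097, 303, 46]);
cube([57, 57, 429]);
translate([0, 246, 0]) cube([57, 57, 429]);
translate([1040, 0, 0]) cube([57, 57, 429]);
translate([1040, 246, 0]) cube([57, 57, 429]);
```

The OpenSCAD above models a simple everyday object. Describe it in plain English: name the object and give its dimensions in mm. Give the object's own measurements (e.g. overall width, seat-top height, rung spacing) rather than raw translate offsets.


A bench: a 1097×303 mm seat slab, 46 mm thick, top at z = 475 mm, on four 57×57 mm square legs flush with the seat corners and standing on z = 0.


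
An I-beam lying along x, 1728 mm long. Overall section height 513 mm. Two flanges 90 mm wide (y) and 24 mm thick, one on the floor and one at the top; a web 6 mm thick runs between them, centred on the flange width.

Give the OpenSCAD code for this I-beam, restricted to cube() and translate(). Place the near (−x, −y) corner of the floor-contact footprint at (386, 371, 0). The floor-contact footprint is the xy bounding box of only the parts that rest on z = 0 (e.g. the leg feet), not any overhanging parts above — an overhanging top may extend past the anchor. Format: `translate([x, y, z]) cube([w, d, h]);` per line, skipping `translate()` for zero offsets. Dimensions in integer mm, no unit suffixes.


translate([386, 371, 0]) cube([1728, 90, 24]);
translate([386, 413, 24]) cube([1728, 6, 465]);
translate([386, 371, 489]) cube([1728, 90, 24]);


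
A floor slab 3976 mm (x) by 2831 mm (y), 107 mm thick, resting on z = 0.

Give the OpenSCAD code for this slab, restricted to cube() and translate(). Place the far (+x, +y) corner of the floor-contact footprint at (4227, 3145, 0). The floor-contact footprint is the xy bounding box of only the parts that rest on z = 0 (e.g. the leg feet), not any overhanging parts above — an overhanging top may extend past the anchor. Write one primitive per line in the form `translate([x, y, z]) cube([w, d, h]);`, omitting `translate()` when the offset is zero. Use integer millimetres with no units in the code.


translate([251, 314, 0]) cube([3976, 2831, 107]);


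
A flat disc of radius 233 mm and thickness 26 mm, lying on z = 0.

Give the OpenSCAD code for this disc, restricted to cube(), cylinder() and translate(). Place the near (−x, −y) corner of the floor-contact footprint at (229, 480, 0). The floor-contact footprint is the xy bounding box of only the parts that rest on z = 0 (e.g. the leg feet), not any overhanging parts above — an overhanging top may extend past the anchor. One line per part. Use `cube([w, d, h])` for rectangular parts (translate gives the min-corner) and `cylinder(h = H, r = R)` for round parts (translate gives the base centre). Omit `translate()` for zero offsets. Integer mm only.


translate([462, 713, 0]) cylinder(h = 26, r = 233);


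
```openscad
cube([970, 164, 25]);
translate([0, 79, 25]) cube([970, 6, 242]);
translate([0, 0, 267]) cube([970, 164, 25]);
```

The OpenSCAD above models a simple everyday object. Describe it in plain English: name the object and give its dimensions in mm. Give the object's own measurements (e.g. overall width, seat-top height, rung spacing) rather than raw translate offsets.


An I-beam lying along x, 970 mm long. Overall section height 292 mm. Two flanges 164 mm wide (y) and 25 mm thick, one on the floor and one at the top; a web 6 mm thick runs between them, centred on the flange width.


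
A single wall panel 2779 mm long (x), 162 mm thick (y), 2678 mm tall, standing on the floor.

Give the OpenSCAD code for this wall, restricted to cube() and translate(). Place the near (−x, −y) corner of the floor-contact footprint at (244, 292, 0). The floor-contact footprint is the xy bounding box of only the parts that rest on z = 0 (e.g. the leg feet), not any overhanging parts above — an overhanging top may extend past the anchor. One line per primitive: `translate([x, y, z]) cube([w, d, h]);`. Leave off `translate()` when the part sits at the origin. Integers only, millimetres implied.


translate([244, 292, 0]) cube([2779, 162, 2678]);


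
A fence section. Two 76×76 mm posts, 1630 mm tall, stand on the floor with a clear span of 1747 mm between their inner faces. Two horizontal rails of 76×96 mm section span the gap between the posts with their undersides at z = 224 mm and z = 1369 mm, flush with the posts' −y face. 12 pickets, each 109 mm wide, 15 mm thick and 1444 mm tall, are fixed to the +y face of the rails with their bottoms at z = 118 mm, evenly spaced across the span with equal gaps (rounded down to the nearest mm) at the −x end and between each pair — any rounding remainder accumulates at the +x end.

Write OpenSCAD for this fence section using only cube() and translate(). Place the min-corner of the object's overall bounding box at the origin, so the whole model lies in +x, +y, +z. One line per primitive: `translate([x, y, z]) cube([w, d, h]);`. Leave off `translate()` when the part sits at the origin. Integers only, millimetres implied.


cube([76, 76, 1630]);
translate([1823, 0, 0]) cube([76, 76, 1630]);
translate([76, 0, 224]) cube([1747, 76, 96]);
translate([76, 0, 1369]) cube([1747, 76, 96]);
translate([109, 76, 118]) cube([109, 15, 1444]);
translate([251, 76, 118]) cube([109, 15, 1444]);
translate([393, 76, 118]) cube([109, 15, 1444]);
translate([535, 76, 118]) cube([109, 15, 1444]);
translate([677, 76, 118]) cube([109, 15, 1444]);
translate([819, 76, 118]) cube([109, 15, 1444]);
translate([961, 76, 118]) cube([109, 15, 1444]);
translate([1103, 76, 118]) cube([109, 15, 1444]);
translate([1245, 76, 118]) cube([109, 15, 1444]);
translate([1387, 76, 118]) cube([109, 15, 1444]);
translate([1529, 76, 118]) cube([109, 15, 1444]);
translate([1671, 76, 118]) cube([109, 15, 1444]);


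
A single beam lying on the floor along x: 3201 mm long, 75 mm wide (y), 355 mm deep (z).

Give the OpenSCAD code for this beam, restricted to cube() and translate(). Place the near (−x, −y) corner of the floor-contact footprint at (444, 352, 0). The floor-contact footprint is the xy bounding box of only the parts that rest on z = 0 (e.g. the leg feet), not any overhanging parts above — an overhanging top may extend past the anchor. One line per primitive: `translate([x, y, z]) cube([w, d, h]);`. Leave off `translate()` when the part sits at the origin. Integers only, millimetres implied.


translate([444, 352, 0]) cube([3201, 75, 355]);


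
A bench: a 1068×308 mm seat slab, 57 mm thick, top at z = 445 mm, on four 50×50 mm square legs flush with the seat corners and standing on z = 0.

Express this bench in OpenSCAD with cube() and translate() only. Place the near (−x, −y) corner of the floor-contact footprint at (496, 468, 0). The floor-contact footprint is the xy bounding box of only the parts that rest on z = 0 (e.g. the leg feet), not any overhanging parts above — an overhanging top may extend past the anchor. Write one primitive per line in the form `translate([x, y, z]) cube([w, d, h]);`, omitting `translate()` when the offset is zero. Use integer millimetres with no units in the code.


translate([496, 468, 388]) cube([1068, 308, 57]);
translate([496, 468, 0]) cube([50, 50, 388]);
translate([496, 726, 0]) cube([50, 50, 388]);
translate([1514, 468, 0]) cube([50, 50, 388]);
translate([1514, 726, 0]) cube([50, 50, 388]);


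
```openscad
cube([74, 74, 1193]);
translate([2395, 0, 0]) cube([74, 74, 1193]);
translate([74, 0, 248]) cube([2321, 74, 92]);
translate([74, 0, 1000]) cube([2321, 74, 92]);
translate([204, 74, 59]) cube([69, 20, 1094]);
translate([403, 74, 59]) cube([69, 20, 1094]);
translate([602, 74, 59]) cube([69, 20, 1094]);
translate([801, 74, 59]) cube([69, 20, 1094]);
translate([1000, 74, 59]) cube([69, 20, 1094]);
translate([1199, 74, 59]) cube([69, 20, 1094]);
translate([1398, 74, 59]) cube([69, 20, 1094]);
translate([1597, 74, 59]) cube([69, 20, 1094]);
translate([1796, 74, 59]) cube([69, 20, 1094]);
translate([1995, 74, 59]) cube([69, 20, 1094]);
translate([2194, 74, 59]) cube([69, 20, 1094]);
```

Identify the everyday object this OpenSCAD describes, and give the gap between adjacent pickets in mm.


A fence section. The picket gap is 130 mm.

Two posts, two rails, 11 pickets — a fence section. Span 2321 mm holds 11 pickets of 69 mm with 12 equal gaps: ⌊(2321 − 11·69) / 12⌋ = 130 mm.


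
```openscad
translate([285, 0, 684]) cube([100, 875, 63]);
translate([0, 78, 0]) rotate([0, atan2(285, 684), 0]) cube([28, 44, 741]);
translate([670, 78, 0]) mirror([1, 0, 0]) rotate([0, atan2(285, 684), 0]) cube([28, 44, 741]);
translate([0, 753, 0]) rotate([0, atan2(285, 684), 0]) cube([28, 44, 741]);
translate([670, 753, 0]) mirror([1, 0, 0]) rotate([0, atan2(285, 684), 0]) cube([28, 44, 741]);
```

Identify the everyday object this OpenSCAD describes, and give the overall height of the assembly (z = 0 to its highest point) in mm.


A sawhorse. The overall height is 747 mm.

A beam across two mirrored pairs of raked legs — a sawhorse. The beam's underside is at z = 684 (matching the legs' vertical rise in atan2(285, 684)) and the beam is 63 mm tall, so its top is at 684 + 63 = 747 mm. The raked legs top out at the beam's underside, so that is the highest point.


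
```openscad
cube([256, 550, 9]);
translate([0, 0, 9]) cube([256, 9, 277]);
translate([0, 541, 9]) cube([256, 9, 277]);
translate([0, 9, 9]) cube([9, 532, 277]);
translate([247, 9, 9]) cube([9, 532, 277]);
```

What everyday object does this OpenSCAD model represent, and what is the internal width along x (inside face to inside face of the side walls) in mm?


An open box. The internal width is 238 mm.

A 256×550 base slab with four walls standing on it — an open box. The base is 256 mm wide and the walls are 9 mm thick, so the internal width is 256 − 2 × 9 = 238 mm.


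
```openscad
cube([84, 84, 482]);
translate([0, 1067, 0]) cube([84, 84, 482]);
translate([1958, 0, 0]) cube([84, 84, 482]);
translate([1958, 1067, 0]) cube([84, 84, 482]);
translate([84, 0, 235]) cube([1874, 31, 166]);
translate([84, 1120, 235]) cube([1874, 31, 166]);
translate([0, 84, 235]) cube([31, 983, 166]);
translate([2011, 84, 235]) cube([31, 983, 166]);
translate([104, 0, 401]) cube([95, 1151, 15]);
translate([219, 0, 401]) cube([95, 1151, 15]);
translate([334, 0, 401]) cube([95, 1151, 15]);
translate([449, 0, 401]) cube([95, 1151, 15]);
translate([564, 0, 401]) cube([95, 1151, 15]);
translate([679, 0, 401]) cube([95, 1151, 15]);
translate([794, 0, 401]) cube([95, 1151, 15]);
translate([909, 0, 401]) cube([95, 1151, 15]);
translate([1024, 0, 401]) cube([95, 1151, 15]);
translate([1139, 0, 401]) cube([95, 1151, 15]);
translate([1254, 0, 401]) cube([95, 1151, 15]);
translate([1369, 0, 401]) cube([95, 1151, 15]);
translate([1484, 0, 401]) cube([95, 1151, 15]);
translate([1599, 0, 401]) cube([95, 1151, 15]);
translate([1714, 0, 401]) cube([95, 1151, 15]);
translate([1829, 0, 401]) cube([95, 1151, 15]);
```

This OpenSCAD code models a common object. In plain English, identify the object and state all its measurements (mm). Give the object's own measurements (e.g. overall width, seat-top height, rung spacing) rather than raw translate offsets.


A bed frame 2042 mm long (x) by 1151 mm wide (y). Four 84×84 mm corner posts, 482 mm tall, at the corners of the footprint. Four rails of 31 mm thickness and 166 mm height run between adjacent posts with their undersides at z = 235 mm, their outer faces flush with the outside of the frame (the two x-running rails run between the posts' inner faces; the two y-running rails run between the posts' inner faces). 16 slats, each 95 mm wide (x) and 15 mm thick, lie across the top of the two x-running rails, running the full 1151 mm width of the frame in y; along x they sit between the end posts with a 20 mm gap after the −x posts and between neighbouring slats, leaving 34 mm before the +x posts.


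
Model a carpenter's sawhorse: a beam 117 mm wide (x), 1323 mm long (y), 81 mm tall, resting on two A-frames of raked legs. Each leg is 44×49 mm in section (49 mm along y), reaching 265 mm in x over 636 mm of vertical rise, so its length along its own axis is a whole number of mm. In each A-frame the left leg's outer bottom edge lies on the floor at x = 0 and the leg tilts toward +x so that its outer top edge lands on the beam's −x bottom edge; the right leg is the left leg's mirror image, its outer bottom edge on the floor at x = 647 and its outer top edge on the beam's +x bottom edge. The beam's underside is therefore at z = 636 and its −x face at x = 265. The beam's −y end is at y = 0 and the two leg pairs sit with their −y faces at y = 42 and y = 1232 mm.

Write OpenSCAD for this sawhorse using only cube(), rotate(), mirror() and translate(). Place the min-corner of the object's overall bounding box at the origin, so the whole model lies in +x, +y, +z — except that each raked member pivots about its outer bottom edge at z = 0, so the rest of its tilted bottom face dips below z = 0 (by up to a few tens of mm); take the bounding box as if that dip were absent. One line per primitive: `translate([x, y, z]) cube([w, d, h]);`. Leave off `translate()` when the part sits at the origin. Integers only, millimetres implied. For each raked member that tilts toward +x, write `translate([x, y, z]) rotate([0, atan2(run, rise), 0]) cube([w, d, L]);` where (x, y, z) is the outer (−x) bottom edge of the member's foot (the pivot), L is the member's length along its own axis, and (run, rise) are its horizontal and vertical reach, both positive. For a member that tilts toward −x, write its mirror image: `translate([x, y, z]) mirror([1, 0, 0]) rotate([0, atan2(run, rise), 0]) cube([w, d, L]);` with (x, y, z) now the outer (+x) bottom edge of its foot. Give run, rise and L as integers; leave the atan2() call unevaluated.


translate([265, 0, 636]) cube([117, 1323, 81]);
translate([0, 42, 0]) rotate([0, atan2(265, 636), 0]) cube([44, 49, 689]);
translate([647, 42, 0]) mirror([1, 0, 0]) rotate([0, atan2(265, 636), 0]) cube([44, 49, 689]);
translate([0, 1232, 0]) rotate([0, atan2(265, 636), 0]) cube([44, 49, 689]);
translate([647, 1232, 0]) mirror([1, 0, 0]) rotate([0, atan2(265, 636), 0]) cube([44, 49, 689]);


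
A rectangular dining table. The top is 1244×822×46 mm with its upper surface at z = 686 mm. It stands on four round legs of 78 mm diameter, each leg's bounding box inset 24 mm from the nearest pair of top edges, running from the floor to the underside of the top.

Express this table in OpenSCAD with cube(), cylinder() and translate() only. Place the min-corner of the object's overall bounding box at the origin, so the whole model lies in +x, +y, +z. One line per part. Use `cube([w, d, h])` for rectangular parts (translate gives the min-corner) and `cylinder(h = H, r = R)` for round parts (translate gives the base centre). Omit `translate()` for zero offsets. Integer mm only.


translate([0, 0, 640]) cube([1244, 822, 46]);
translate([63, 63, 0]) cylinder(h = 640, r = 39);
translate([1181, 63, 0]) cylinder(h = 640, r = 39);
translate([63, 759, 0]) cylinder(h = 640, r = 39);
translate([1181, 759, 0]) cylinder(h = 640, r = 39);


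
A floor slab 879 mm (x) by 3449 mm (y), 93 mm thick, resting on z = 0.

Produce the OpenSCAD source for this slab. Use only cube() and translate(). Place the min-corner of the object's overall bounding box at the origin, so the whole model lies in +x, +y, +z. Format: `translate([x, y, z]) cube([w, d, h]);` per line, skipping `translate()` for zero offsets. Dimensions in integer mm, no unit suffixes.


cube([879, 3449, 93]);


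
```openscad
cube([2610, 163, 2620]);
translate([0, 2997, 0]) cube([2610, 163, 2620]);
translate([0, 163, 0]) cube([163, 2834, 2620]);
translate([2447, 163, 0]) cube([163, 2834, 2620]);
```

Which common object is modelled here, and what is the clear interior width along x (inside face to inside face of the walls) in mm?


A house (or room) frame. The interior width is 2284 mm.

Four 2620 mm walls enclosing a rectangle with no floor or roof — a room or house frame. Outside width is 2610 mm and wall thickness is 163 mm, so the interior width is 2610 − 2 × 163 = 2284 mm.


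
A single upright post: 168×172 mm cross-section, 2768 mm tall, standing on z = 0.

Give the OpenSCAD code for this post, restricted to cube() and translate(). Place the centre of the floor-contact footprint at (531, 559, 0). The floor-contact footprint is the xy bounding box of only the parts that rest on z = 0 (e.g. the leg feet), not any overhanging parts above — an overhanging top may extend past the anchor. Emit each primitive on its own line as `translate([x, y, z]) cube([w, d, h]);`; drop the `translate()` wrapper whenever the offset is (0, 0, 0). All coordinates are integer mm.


translate([447, 473, 0]) cube([168, 172, 2768]);


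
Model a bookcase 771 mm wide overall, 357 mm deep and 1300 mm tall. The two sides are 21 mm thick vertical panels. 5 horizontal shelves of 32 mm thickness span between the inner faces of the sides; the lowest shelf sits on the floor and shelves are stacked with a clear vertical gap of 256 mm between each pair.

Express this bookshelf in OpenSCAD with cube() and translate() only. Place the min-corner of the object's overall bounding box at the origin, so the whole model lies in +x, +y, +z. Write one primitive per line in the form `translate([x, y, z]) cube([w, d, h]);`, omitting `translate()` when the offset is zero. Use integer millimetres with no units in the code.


cube([21, 357, 1300]);
translate([750, 0, 0]) cube([21, 357, 1300]);
translate([21, 0, 0]) cube([729, 357, 32]);
translate([21, 0, 288]) cube([729, 357, 32]);
translate([21, 0, 576]) cube([729, 357, 32]);
translate([21, 0, 864]) cube([729, 357, 32]);
translate([21, 0, 1152]) cube([729, 357, 32]);


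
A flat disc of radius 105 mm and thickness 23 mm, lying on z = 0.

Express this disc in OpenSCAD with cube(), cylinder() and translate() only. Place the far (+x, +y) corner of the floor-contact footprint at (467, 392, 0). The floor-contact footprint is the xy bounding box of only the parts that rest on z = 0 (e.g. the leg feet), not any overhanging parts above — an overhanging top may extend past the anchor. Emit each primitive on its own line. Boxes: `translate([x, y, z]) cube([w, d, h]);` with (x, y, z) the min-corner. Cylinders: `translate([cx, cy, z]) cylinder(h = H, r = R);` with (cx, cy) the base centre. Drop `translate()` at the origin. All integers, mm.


translate([362, 287, 0]) cylinder(h = 23, r = 105);


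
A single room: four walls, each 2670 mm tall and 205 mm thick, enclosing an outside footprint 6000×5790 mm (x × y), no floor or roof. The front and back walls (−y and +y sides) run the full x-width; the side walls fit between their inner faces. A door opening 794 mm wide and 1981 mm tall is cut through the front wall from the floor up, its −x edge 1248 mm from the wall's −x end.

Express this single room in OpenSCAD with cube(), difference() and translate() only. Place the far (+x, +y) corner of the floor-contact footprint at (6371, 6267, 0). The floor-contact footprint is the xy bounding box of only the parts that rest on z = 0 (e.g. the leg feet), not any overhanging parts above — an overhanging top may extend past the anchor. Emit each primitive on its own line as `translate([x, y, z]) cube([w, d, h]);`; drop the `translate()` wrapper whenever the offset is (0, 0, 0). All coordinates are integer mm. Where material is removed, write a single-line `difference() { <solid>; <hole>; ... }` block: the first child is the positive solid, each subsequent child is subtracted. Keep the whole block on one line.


difference() { translate([371, 477, 0]) cube([6000, 205, 2670]); translate([1619, 477, 0]) cube([794, 205, 1981]); }
translate([371, 6062, 0]) cube([6000, 205, 2670]);
translate([371, 682, 0]) cube([205, 5380, 2670]);
translate([6166, 682, 0]) cube([205, 5380, 2670]);


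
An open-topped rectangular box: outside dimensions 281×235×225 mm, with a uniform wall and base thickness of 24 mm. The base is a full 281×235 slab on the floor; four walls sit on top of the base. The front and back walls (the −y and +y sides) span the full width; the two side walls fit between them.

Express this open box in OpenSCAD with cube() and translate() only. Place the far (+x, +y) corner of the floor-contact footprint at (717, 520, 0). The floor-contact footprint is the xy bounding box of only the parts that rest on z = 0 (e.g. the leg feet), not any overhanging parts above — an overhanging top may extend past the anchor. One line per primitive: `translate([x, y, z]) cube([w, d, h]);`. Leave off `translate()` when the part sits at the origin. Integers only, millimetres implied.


translate([436, 285, 0]) cube([281, 235, 24]);
translate([436, 285, 24]) cube([281, 24, 201]);
translate([436, 496, 24]) cube([281, 24, 201]);
translate([436, 309, 24]) cube([24, 187, 201]);
translate([693, 309, 24]) cube([24, 187, 201]);


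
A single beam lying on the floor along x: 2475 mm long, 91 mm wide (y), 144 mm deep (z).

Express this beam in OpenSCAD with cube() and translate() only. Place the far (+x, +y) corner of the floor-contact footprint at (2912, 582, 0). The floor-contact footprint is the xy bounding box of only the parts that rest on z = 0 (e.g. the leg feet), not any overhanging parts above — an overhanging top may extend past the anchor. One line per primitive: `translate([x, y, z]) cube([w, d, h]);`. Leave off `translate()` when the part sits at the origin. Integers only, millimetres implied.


translate([437, 491, 0]) cube([2475, 91, 144]);


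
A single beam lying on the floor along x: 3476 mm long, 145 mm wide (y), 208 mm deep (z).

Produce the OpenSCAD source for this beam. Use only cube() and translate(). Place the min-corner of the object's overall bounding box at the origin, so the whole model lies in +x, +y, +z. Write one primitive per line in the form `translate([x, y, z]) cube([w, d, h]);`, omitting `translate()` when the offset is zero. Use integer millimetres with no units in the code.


cube([3476, 145, 208]);


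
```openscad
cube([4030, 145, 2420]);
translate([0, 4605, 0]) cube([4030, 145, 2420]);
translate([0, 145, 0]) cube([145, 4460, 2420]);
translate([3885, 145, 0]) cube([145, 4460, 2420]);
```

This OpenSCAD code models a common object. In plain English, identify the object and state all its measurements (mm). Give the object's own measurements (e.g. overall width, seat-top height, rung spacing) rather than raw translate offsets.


The wall frame of a small rectangular building: four walls, each 2420 mm tall and 145 mm thick, enclosing a footprint 4030 mm (x) by 4750 mm (y) outside-to-outside, with no floor or roof. The front and back walls (the −y and +y sides) span the full width; the two side walls fit between them.


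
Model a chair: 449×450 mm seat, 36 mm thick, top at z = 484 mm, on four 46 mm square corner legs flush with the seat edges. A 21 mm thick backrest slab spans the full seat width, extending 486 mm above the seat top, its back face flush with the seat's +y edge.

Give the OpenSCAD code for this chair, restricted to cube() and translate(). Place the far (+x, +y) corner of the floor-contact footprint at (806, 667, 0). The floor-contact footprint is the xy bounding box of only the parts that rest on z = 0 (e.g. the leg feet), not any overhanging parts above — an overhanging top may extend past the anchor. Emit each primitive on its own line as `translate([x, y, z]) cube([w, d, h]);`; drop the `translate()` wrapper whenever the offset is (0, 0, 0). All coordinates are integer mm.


// leg_h = 484 - 36 = 448
translate([357, 217, 448]) cube([449, 450, 36]);
translate([357, 217, 0]) cube([46, 46, 448]);
translate([760, 217, 0]) cube([46, 46, 448]);
translate([357, 621, 0]) cube([46, 46, 448]);
translate([760, 621, 0]) cube([46, 46, 448]);
translate([357, 646, 484]) cube([449, 21, 486]);


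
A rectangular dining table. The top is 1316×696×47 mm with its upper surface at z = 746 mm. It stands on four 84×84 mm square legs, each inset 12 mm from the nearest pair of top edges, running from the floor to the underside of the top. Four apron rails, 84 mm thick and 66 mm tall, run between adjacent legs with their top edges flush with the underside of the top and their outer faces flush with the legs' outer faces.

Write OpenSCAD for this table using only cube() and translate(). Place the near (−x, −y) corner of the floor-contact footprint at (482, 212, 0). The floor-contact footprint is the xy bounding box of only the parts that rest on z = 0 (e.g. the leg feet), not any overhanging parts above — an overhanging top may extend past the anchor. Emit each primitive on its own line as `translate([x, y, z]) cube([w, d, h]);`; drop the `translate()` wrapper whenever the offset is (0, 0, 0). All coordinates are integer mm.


translate([470, 200, 699]) cube([1316, 696, 47]);
translate([482, 212, 0]) cube([84, 84, 699]);
translate([1690, 212, 0]) cube([84, 84, 699]);
translate([482, 800, 0]) cube([84, 84, 699]);
translate([1690, 800, 0]) cube([84, 84, 699]);
translate([566, 212, 633]) cube([1124, 84, 66]);
translate([566, 800, 633]) cube([1124, 84, 66]);
translate([482, 296, 633]) cube([84, 504, 66]);
translate([1690, 296, 633]) cube([84, 504, 66]);


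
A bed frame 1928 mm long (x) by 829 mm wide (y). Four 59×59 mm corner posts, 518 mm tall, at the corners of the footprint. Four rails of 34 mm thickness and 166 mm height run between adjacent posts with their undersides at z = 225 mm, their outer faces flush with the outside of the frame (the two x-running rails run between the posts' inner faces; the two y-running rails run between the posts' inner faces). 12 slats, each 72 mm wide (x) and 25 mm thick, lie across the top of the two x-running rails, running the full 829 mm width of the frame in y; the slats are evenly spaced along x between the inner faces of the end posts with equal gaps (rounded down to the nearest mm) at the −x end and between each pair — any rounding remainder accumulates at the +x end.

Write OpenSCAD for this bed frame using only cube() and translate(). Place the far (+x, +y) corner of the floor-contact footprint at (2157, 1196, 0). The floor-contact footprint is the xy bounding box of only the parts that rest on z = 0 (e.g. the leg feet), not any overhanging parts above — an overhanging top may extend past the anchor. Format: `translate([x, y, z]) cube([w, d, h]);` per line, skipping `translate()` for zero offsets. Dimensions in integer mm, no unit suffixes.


translate([229, 367, 0]) cube([59, 59, 518]);
translate([229, 1137, 0]) cube([59, 59, 518]);
translate([2098, 367, 0]) cube([59, 59, 518]);
translate([2098, 1137, 0]) cube([59, 59, 518]);
translate([288, 367, 225]) cube([1810, 34, 166]);
translate([288, 1162, 225]) cube([1810, 34, 166]);
translate([229, 426, 225]) cube([34, 711, 166]);
translate([2123, 426, 225]) cube([34, 711, 166]);
translate([360, 367, 391]) cube([72, 829, 25]);
translate([504, 367, 391]) cube([72, 829, 25]);
translate([648, 367, 391]) cube([72, 829, 25]);
translate([792, 367, 391]) cube([72, 829, 25]);
translate([936, 367, 391]) cube([72, 829, 25]);
translate([1080, 367, 391]) cube([72, 829, 25]);
translate([1224, 367, 391]) cube([72, 829, 25]);
translate([1368, 367, 391]) cube([72, 829, 25]);
translate([1512, 367, 391]) cube([72, 829, 25]);
translate([1656, 367, 391]) cube([72, 829, 25]);
translate([1800, 367, 391]) cube([72, 829, 25]);
translate([1944, 367, 391]) cube([72, 829, 25]);


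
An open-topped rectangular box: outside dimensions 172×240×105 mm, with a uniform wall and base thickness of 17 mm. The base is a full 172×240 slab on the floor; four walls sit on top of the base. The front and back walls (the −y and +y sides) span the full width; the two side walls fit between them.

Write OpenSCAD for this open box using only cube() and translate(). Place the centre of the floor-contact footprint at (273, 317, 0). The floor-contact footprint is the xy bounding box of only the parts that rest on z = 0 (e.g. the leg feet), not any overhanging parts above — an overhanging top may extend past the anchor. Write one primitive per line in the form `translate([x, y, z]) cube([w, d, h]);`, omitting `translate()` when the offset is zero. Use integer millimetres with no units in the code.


translate([187, 197, 0]) cube([172, 240, 17]);
translate([187, 197, 17]) cube([172, 17, 88]);
translate([187, 420, 17]) cube([172, 17, 88]);
translate([187, 214, 17]) cube([17, 206, 88]);
translate([342, 214, 17]) cube([17, 206, 88]);


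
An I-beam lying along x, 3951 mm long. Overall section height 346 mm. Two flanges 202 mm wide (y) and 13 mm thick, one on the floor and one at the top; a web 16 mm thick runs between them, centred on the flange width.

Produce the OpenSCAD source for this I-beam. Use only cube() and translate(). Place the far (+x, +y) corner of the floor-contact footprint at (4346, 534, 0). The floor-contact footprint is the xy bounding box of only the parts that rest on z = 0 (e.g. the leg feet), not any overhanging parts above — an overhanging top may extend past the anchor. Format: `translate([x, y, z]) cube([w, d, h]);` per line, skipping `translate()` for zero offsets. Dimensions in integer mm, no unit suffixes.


translate([395, 332, 0]) cube([3951, 202, 13]);
translate([395, 425, 13]) cube([3951, 16, 320]);
translate([395, 332, 333]) cube([3951, 202, 13]);


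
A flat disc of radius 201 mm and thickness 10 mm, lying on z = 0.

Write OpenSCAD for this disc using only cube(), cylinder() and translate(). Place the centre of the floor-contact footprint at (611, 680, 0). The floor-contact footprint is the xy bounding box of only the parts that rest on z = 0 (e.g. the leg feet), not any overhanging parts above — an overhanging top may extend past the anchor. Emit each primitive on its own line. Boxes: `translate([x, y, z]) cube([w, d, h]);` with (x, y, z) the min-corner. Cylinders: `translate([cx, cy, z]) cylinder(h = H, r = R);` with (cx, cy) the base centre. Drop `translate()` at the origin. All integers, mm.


translate([611, 680, 0]) cylinder(h = 10, r = 201);


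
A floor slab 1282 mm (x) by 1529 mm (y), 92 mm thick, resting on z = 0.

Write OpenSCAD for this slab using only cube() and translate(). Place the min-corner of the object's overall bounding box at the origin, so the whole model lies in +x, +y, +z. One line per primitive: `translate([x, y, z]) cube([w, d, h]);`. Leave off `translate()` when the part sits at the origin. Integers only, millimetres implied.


cube([1282, 1529, 92]);


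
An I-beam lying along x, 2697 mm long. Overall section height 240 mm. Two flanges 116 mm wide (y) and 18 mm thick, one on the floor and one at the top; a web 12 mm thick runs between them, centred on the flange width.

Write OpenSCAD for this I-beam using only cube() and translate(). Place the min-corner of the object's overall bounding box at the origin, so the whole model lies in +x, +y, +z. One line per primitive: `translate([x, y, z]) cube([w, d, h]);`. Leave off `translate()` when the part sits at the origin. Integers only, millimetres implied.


cube([2697, 116, 18]);
translate([0, 52, 18]) cube([2697, 12, 204]);
translate([0, 0, 222]) cube([2697, 116, 18]);


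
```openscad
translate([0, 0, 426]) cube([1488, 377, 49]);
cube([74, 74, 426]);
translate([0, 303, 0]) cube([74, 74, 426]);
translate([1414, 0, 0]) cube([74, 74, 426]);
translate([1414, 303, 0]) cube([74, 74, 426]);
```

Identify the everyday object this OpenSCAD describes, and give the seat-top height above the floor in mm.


A bench. The seat-top height is 475 mm.

A long slab on four corner posts — a bench. The slab sits at z = 426 with thickness 49, so the top is 426 + 49 = 475 mm.


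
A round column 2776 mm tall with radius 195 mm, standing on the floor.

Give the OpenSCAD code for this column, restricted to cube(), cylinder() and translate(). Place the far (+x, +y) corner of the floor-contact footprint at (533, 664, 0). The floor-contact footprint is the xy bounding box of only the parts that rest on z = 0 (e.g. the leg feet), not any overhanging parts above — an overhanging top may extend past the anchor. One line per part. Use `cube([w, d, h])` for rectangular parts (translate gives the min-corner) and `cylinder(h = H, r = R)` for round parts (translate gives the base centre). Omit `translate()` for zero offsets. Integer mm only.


translate([338, 469, 0]) cylinder(h = 2776, r = 195);


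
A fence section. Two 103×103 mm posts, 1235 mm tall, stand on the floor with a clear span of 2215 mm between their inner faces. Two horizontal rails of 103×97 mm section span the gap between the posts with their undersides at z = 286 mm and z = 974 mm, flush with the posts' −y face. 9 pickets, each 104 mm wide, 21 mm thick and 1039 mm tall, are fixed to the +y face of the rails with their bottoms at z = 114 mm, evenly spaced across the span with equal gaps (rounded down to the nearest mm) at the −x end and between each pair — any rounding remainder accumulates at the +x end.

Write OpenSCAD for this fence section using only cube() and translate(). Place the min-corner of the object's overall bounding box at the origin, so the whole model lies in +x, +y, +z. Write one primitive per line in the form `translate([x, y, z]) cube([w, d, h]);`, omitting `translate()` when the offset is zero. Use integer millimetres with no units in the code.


cube([103, 103, 1235]);
translate([2318, 0, 0]) cube([103, 103, 1235]);
translate([103, 0, 286]) cube([2215, 103, 97]);
translate([103, 0, 974]) cube([2215, 103, 97]);
translate([230, 103, 114]) cube([104, 21, 1039]);
translate([461, 103, 114]) cube([104, 21, 1039]);
translate([692, 103, 114]) cube([104, 21, 1039]);
translate([923, 103, 114]) cube([104, 21, 1039]);
translate([1154, 103, 114]) cube([104, 21, 1039]);
translate([1385, 103, 114]) cube([104, 21, 1039]);
translate([1616, 103, 114]) cube([104, 21, 1039]);
translate([1847, 103, 114]) cube([104, 21, 1039]);
translate([2078, 103, 114]) cube([104, 21, 1039]);
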